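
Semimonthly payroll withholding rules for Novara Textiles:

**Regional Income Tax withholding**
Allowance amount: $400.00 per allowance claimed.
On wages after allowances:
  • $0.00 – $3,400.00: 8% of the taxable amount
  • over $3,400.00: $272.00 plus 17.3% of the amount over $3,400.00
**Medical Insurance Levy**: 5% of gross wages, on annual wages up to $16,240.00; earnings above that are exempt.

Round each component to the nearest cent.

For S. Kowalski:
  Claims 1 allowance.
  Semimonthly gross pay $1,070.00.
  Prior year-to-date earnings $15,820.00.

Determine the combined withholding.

Regional Income Tax: taxable = $1,070.00 − 1×$400.00 = $670.00
  8% × $670.00 = $53.60
Medical Insurance Levy: cap $16,240.00 − YTD $15,820.00 = $420.00 subject; 5% × $420.00 = $21.00
Total: $53.60 + $21.00 = $74.60

$74.60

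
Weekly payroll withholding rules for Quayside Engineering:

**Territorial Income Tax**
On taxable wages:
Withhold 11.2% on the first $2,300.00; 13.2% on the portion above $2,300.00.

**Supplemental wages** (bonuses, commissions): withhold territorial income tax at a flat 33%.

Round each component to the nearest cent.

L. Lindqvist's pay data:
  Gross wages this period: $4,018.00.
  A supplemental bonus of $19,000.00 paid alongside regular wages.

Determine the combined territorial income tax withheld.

$6,754.38

Territorial Income Tax: taxable = $4,018.00
  $257.60 + 13.2% × ($4,018.00 − $2,300.00) = $257.60 + 13.2% × $1,718.00 = $484.38
Supplemental (33% flat on bonus): 33% × $19,000.00 = $6,270.00
Total territorial income tax: $484.38 + $6,270.00 = $6,754.38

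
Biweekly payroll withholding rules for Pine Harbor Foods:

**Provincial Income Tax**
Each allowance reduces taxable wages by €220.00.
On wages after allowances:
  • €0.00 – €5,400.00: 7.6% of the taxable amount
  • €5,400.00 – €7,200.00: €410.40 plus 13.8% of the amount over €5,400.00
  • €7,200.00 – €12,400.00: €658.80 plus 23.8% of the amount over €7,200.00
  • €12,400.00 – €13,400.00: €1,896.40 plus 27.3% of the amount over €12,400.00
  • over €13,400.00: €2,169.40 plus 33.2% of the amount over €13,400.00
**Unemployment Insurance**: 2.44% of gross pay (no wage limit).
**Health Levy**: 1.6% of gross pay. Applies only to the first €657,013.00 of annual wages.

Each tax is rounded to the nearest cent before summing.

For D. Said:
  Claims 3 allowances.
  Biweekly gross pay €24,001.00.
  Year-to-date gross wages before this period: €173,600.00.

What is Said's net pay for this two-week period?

Provincial Income Tax: taxable = €24,001.00 − 3×€220.00 = €23,341.00
  €2,169.40 + 33.2% × (€23,341.00 − €13,400.00) = €2,169.40 + 33.2% × €9,941.00 = €5,469.81
Unemployment Insurance: 2.44% × €24,001.00 = €585.62
Health Levy: 1.6% × €24,001.00 = €384.02
Total withheld: €5,469.81 + €585.62 + €384.02 = €6,439.45
Net pay: €24,001.00 − €6,439.45 = €17,561.55

€17,561.55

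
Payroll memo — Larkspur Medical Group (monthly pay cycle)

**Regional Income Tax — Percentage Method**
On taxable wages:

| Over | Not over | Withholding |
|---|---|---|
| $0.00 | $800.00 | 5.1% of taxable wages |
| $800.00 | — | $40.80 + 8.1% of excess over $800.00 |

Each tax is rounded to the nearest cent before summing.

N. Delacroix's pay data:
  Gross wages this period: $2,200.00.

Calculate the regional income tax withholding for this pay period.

Regional Income Tax: taxable = $2,200.00
  $40.80 + 8.1% × ($2,200.00 − $800.00) = $40.80 + 8.1% × $1,400.00 = $154.20

$154.20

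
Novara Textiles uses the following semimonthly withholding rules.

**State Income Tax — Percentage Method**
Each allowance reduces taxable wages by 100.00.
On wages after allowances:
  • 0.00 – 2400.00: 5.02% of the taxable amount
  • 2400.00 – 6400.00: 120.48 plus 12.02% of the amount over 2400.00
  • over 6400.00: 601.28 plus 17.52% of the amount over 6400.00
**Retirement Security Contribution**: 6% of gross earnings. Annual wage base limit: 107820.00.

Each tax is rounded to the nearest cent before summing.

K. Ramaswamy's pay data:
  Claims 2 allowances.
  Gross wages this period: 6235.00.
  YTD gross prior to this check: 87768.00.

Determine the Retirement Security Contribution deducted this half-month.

374.10

Retirement Security Contribution: 6% × 6235.00 = 374.10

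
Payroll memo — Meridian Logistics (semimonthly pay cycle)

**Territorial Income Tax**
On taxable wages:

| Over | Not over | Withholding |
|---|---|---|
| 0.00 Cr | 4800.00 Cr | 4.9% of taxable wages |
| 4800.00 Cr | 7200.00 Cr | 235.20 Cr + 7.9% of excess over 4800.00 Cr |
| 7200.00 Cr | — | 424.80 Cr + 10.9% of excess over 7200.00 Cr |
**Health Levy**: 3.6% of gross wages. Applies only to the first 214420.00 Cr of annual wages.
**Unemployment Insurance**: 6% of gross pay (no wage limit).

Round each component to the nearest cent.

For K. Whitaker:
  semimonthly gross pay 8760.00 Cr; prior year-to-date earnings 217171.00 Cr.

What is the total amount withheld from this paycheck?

1120.44 Cr

Territorial Income Tax: taxable = 8760.00 Cr
  424.80 Cr + 10.9% × (8760.00 Cr − 7200.00 Cr) = 424.80 Cr + 10.9% × 1560.00 Cr = 594.84 Cr
Health Levy: YTD 217171.00 Cr ≥ cap 214420.00 Cr → 0.00 Cr
Unemployment Insurance: 6% × 8760.00 Cr = 525.60 Cr
Total: 594.84 Cr + 0.00 Cr + 525.60 Cr = 1120.44 Cr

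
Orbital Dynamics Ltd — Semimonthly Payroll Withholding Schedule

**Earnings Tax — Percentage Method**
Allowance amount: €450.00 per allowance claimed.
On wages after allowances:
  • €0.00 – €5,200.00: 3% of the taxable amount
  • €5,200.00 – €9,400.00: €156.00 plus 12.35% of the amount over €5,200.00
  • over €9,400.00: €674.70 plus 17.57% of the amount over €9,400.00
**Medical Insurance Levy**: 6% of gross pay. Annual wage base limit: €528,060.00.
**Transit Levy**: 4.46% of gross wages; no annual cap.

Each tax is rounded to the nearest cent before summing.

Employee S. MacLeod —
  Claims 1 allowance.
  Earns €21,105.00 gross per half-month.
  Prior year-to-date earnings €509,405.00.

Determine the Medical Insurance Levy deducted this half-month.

€1,119.30

Medical Insurance Levy: cap €528,060.00 − YTD €509,405.00 = €18,655.00 subject; 6% × €18,655.00 = €1,119.30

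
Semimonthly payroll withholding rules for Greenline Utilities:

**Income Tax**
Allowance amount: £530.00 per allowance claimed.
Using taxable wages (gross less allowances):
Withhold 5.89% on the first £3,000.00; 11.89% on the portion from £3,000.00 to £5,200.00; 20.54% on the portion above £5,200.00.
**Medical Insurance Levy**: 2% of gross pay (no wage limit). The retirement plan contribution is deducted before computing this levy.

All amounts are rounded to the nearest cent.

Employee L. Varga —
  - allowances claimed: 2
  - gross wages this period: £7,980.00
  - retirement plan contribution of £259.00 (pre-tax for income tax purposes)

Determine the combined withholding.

£892.79

Income Tax: taxable = £7,980.00 − £259.00 − 2×£530.00 = £6,661.00
  £438.28 + 20.54% × (£6,661.00 − £5,200.00) = £438.28 + 20.54% × £1,461.00 = £738.37
Medical Insurance Levy: 2% × £7,721.00 = £154.42
Total: £738.37 + £154.42 = £892.79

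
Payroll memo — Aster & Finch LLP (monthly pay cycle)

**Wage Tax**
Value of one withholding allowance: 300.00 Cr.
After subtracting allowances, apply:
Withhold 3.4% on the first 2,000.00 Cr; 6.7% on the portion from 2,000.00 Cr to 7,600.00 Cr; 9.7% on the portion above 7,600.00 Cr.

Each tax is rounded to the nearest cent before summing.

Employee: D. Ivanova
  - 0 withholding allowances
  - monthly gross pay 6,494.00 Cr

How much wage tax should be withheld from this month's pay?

Wage Tax: taxable = 6,494.00 Cr
  68.00 Cr + 6.7% × (6,494.00 Cr − 2,000.00 Cr) = 68.00 Cr + 6.7% × 4,494.00 Cr = 369.10 Cr

369.10 Cr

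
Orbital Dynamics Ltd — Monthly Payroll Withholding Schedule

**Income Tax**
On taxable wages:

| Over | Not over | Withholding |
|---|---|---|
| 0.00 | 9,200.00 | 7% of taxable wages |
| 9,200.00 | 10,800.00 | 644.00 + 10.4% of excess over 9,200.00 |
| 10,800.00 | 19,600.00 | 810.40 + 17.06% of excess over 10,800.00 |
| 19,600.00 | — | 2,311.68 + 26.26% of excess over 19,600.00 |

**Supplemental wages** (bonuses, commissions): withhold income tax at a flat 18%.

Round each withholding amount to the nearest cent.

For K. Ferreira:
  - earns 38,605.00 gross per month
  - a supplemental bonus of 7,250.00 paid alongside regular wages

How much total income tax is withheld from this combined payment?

Income Tax: taxable = 38,605.00
  2,311.68 + 26.26% × (38,605.00 − 19,600.00) = 2,311.68 + 26.26% × 19,005.00 = 7,302.39
Supplemental (18% flat on bonus): 18% × 7,250.00 = 1,305.00
Total income tax: 7,302.39 + 1,305.00 = 8,607.39

8,607.39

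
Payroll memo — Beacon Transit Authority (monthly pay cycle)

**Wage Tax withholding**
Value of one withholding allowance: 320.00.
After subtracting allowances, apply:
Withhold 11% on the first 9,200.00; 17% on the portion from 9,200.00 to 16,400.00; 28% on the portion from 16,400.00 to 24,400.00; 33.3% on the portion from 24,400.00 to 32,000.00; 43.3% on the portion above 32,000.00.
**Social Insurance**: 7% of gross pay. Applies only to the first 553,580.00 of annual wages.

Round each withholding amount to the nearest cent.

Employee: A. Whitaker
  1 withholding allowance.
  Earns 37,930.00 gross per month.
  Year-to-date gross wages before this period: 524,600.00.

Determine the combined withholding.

Wage Tax: taxable = 37,930.00 − 1×320.00 = 37,610.00
  7,006.80 + 43.3% × (37,610.00 − 32,000.00) = 7,006.80 + 43.3% × 5,610.00 = 9,435.93
Social Insurance: cap 553,580.00 − YTD 524,600.00 = 28,980.00 subject; 7% × 28,980.00 = 2,028.60
Total: 9,435.93 + 2,028.60 = 11,464.53

11,464.53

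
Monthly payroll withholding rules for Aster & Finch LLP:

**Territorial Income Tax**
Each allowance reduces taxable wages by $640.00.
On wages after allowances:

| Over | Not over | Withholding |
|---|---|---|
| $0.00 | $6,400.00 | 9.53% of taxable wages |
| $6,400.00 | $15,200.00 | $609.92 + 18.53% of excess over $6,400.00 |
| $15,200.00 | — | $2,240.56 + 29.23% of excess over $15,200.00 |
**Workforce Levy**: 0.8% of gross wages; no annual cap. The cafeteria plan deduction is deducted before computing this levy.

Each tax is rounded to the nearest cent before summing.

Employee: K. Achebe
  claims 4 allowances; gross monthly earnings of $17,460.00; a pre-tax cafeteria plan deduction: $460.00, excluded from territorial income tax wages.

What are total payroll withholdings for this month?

$2,235.73

Territorial Income Tax: taxable = $17,460.00 − $460.00 − 4×$640.00 = $14,440.00
  $609.92 + 18.53% × ($14,440.00 − $6,400.00) = $609.92 + 18.53% × $8,040.00 = $2,099.73
Workforce Levy: 0.8% × $17,000.00 = $136.00
Total: $2,099.73 + $136.00 = $2,235.73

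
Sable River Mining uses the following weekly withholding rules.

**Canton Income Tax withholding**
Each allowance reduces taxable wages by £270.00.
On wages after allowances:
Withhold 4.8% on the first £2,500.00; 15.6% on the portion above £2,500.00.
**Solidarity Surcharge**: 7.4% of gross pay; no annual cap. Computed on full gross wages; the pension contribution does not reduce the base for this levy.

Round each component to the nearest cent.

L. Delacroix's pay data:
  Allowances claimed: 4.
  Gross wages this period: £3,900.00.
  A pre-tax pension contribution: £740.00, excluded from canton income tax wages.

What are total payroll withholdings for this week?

Canton Income Tax: taxable = £3,900.00 − £740.00 − 4×£270.00 = £2,080.00
  4.8% × £2,080.00 = £99.84
Solidarity Surcharge: 7.4% × £3,900.00 = £288.60
Total: £99.84 + £288.60 = £388.44

£388.44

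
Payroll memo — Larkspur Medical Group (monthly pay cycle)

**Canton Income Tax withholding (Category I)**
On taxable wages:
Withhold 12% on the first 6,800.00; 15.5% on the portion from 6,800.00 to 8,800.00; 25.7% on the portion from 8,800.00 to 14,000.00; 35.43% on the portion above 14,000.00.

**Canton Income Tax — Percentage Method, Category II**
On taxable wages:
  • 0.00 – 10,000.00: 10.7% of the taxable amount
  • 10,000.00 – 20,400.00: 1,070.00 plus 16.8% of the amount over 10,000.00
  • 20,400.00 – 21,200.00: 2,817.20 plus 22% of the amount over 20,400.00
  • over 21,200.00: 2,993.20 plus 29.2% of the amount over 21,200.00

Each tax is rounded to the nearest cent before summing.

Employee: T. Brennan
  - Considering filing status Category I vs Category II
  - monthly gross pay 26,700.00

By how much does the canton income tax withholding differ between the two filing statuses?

2,362.81

Canton Income Tax (Category I): taxable = 26,700.00
  2,462.40 + 35.43% × (26,700.00 − 14,000.00) = 2,462.40 + 35.43% × 12,700.00 = 6,962.01
Canton Income Tax (Category II): taxable = 26,700.00
  2,993.20 + 29.2% × (26,700.00 − 21,200.00) = 2,993.20 + 29.2% × 5,500.00 = 4,599.20
Difference: |6,962.01 − 4,599.20| = 2,362.81 (higher under Category I)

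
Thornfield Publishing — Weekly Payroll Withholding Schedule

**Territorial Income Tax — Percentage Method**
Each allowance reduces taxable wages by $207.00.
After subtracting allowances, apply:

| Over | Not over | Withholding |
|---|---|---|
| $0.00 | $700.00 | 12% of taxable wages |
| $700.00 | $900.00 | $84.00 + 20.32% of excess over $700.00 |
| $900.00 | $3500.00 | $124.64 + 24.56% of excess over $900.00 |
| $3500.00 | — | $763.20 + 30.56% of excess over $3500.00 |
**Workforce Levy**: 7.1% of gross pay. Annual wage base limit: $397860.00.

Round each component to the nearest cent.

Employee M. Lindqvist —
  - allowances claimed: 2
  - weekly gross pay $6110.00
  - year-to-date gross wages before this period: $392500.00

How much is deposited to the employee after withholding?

Territorial Income Tax: taxable = $6110.00 − 2×$207.00 = $5696.00
  $763.20 + 30.56% × ($5696.00 − $3500.00) = $763.20 + 30.56% × $2196.00 = $1434.30
Workforce Levy: cap $397860.00 − YTD $392500.00 = $5360.00 subject; 7.1% × $5360.00 = $380.56
Total withheld: $1434.30 + $380.56 = $1814.86
Net pay: $6110.00 − $1814.86 = $4295.14

$4295.14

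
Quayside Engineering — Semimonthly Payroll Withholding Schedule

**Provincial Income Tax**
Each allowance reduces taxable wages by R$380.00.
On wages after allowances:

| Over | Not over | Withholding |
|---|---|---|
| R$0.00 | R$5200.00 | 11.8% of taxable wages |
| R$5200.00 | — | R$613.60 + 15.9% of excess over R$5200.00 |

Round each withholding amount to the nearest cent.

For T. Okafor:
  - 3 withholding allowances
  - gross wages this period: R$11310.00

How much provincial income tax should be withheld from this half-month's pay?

Provincial Income Tax: taxable = R$11310.00 − 3×R$380.00 = R$10170.00
  R$613.60 + 15.9% × (R$10170.00 − R$5200.00) = R$613.60 + 15.9% × R$4970.00 = R$1403.83

R$1403.83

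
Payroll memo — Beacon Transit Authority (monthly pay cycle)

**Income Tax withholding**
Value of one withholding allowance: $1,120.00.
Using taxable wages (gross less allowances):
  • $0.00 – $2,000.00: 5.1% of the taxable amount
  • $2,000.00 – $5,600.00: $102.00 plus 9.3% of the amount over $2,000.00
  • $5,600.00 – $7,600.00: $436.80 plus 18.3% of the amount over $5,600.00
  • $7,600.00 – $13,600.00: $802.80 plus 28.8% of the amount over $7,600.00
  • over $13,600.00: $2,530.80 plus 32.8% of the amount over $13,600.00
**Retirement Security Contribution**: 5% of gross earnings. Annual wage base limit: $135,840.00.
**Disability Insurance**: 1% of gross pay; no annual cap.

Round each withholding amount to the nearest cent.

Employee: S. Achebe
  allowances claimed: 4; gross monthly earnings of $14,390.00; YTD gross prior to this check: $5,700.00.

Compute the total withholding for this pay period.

Income Tax: taxable = $14,390.00 − 4×$1,120.00 = $9,910.00
  $802.80 + 28.8% × ($9,910.00 − $7,600.00) = $802.80 + 28.8% × $2,310.00 = $1,468.08
Retirement Security Contribution: 5% × $14,390.00 = $719.50
Disability Insurance: 1% × $14,390.00 = $143.90
Total: $1,468.08 + $719.50 + $143.90 = $2,331.48

$2,331.48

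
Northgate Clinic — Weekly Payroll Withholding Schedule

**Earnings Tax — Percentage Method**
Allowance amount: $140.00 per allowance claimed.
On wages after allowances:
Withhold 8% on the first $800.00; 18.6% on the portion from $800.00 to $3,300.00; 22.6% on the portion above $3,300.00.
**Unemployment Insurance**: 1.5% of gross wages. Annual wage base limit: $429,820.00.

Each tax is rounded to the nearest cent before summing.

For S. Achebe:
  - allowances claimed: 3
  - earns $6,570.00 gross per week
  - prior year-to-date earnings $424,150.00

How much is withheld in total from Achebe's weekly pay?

$1,258.15

Earnings Tax: taxable = $6,570.00 − 3×$140.00 = $6,150.00
  $529.00 + 22.6% × ($6,150.00 − $3,300.00) = $529.00 + 22.6% × $2,850.00 = $1,173.10
Unemployment Insurance: cap $429,820.00 − YTD $424,150.00 = $5,670.00 subject; 1.5% × $5,670.00 = $85.05
Total: $1,173.10 + $85.05 = $1,258.15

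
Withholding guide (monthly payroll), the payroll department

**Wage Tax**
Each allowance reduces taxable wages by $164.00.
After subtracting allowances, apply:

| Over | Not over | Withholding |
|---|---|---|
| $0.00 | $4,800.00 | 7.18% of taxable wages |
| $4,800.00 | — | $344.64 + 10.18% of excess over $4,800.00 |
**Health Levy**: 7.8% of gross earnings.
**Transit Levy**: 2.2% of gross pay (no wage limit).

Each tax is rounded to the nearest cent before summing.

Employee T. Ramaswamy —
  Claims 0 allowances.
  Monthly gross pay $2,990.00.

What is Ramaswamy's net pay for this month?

Wage Tax: taxable = $2,990.00
  7.18% × $2,990.00 = $214.68
Health Levy: 7.8% × $2,990.00 = $233.22
Transit Levy: 2.2% × $2,990.00 = $65.78
Total withheld: $214.68 + $233.22 + $65.78 = $513.68
Net pay: $2,990.00 − $513.68 = $2,476.32

$2,476.32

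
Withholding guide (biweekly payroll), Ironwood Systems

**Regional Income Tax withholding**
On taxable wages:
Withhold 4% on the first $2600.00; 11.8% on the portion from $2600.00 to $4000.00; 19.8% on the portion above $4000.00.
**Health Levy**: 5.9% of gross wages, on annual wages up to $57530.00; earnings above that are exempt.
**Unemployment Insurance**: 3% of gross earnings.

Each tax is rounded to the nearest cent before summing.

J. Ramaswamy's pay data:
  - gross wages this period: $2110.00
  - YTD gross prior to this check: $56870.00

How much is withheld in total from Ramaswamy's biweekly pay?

Regional Income Tax: taxable = $2110.00
  4% × $2110.00 = $84.40
Health Levy: cap $57530.00 − YTD $56870.00 = $660.00 subject; 5.9% × $660.00 = $38.94
Unemployment Insurance: 3% × $2110.00 = $63.30
Total: $84.40 + $38.94 + $63.30 = $186.64

$186.64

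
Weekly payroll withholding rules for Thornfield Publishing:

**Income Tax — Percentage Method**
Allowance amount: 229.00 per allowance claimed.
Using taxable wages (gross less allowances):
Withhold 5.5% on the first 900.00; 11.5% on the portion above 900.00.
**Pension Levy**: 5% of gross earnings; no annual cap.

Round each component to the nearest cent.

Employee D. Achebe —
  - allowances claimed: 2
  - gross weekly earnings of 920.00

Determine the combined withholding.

71.41

Income Tax: taxable = 920.00 − 2×229.00 = 462.00
  5.5% × 462.00 = 25.41
Pension Levy: 5% × 920.00 = 46.00
Total: 25.41 + 46.00 = 71.41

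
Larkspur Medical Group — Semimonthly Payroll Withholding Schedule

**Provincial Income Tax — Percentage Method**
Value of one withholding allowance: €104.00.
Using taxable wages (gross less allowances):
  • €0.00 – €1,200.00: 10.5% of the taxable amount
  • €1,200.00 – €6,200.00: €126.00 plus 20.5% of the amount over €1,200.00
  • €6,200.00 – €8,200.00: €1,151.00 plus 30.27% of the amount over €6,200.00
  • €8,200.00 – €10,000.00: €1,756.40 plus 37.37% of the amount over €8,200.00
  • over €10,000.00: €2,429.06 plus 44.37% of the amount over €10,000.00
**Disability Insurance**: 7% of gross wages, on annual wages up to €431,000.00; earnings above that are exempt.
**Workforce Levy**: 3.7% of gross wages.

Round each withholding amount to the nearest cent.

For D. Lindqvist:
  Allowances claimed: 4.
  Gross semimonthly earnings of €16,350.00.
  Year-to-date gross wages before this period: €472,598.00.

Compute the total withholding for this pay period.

€5,666.93

Provincial Income Tax: taxable = €16,350.00 − 4×€104.00 = €15,934.00
  €2,429.06 + 44.37% × (€15,934.00 − €10,000.00) = €2,429.06 + 44.37% × €5,934.00 = €5,061.98
Disability Insurance: YTD €472,598.00 ≥ cap €431,000.00 → €0.00
Workforce Levy: 3.7% × €16,350.00 = €604.95
Total: €5,061.98 + €0.00 + €604.95 = €5,666.93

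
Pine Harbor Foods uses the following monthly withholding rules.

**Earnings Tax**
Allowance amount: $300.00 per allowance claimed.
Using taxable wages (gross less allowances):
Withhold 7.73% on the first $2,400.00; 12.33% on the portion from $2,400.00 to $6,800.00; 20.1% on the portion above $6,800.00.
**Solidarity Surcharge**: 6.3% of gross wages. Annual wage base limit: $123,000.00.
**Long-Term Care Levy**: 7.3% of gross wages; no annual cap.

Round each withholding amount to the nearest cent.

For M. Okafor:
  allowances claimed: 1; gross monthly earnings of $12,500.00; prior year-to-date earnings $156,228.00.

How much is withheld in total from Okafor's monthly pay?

$2,725.94

Earnings Tax: taxable = $12,500.00 − 1×$300.00 = $12,200.00
  $728.04 + 20.1% × ($12,200.00 − $6,800.00) = $728.04 + 20.1% × $5,400.00 = $1,813.44
Solidarity Surcharge: YTD $156,228.00 ≥ cap $123,000.00 → $0.00
Long-Term Care Levy: 7.3% × $12,500.00 = $912.50
Total: $1,813.44 + $0.00 + $912.50 = $2,725.94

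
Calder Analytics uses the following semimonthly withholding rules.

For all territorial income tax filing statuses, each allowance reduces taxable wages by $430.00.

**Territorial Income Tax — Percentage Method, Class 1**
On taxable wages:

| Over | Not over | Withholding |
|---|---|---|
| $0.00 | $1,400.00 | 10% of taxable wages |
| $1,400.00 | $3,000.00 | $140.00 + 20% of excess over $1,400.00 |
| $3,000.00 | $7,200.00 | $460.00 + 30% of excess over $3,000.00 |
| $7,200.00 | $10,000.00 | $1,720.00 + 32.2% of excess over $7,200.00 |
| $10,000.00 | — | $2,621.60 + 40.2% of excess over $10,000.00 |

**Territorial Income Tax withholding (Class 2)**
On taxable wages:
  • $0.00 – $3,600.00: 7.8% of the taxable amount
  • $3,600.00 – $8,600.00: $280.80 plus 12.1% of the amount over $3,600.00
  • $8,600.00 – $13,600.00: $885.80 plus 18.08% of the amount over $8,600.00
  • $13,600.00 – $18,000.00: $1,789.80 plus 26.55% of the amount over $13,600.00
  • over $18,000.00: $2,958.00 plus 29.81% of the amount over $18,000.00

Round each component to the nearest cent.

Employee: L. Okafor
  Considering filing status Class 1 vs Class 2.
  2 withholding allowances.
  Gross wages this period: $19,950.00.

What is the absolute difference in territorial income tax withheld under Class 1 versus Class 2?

$2,992.85

Territorial Income Tax (Class 1): taxable = $19,950.00 − 2×$430.00 = $19,090.00
  $2,621.60 + 40.2% × ($19,090.00 − $10,000.00) = $2,621.60 + 40.2% × $9,090.00 = $6,275.78
Territorial Income Tax (Class 2): taxable = $19,950.00 − 2×$430.00 = $19,090.00
  $2,958.00 + 29.81% × ($19,090.00 − $18,000.00) = $2,958.00 + 29.81% × $1,090.00 = $3,282.93
Difference: |$6,275.78 − $3,282.93| = $2,992.85 (higher under Class 1)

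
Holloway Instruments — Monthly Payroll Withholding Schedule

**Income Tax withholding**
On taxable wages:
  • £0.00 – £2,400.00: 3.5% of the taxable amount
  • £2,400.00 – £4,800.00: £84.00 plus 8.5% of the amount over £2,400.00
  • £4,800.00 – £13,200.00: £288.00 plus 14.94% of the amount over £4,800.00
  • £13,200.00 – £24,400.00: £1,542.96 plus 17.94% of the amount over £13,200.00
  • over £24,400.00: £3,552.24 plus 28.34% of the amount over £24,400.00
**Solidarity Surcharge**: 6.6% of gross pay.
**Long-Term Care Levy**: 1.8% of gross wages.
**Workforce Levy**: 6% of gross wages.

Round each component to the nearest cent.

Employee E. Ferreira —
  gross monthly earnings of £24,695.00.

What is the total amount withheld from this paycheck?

£7,191.92

Income Tax: taxable = £24,695.00
  £3,552.24 + 28.34% × (£24,695.00 − £24,400.00) = £3,552.24 + 28.34% × £295.00 = £3,635.84
Solidarity Surcharge: 6.6% × £24,695.00 = £1,629.87
Long-Term Care Levy: 1.8% × £24,695.00 = £444.51
Workforce Levy: 6% × £24,695.00 = £1,481.70
Total: £3,635.84 + £1,629.87 + £444.51 + £1,481.70 = £7,191.92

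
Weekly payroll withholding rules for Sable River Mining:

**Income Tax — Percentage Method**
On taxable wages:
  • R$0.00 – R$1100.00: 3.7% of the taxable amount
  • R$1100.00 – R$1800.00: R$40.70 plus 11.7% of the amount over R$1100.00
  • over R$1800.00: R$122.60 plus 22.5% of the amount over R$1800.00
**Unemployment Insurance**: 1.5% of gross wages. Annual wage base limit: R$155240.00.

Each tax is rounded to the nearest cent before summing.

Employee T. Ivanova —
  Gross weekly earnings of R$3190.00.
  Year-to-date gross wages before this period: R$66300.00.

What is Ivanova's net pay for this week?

R$2706.80

Income Tax: taxable = R$3190.00
  R$122.60 + 22.5% × (R$3190.00 − R$1800.00) = R$122.60 + 22.5% × R$1390.00 = R$435.35
Unemployment Insurance: 1.5% × R$3190.00 = R$47.85
Total withheld: R$435.35 + R$47.85 = R$483.20
Net pay: R$3190.00 − R$483.20 = R$2706.80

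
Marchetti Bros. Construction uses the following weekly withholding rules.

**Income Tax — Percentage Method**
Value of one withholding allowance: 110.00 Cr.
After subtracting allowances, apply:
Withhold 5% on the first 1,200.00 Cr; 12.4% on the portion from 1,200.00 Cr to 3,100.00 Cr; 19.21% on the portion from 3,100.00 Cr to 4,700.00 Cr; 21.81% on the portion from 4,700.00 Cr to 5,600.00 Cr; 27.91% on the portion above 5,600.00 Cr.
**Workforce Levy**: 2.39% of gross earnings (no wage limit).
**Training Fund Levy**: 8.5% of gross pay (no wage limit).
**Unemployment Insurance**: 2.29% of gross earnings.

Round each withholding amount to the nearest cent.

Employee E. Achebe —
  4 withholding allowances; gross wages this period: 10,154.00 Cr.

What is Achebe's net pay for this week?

6,868.23 Cr

Income Tax: taxable = 10,154.00 Cr − 4×110.00 Cr = 9,714.00 Cr
  799.25 Cr + 27.91% × (9,714.00 Cr − 5,600.00 Cr) = 799.25 Cr + 27.91% × 4,114.00 Cr = 1,947.47 Cr
Workforce Levy: 2.39% × 10,154.00 Cr = 242.68 Cr
Training Fund Levy: 8.5% × 10,154.00 Cr = 863.09 Cr
Unemployment Insurance: 2.29% × 10,154.00 Cr = 232.53 Cr
Total withheld: 1,947.47 Cr + 242.68 Cr + 863.09 Cr + 232.53 Cr = 3,285.77 Cr
Net pay: 10,154.00 Cr − 3,285.77 Cr = 6,868.23 Cr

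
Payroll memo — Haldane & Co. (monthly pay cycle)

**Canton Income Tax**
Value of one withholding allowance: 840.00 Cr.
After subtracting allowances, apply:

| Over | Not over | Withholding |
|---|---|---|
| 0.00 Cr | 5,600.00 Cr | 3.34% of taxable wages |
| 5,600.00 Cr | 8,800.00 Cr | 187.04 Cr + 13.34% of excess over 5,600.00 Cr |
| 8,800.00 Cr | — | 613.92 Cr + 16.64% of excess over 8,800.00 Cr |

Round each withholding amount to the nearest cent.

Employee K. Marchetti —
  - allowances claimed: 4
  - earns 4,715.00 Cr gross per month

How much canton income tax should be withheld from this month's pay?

45.26 Cr

Canton Income Tax: taxable = 4,715.00 Cr − 4×840.00 Cr = 1,355.00 Cr
  3.34% × 1,355.00 Cr = 45.26 Cr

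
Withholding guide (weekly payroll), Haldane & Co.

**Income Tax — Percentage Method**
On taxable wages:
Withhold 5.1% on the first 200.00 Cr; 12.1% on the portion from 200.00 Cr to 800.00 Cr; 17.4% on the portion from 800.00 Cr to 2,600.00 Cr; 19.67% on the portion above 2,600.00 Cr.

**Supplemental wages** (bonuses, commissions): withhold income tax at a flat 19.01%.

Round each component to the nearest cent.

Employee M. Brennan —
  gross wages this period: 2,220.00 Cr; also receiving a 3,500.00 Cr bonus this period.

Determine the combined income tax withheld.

Income Tax: taxable = 2,220.00 Cr
  82.80 Cr + 17.4% × (2,220.00 Cr − 800.00 Cr) = 82.80 Cr + 17.4% × 1,420.00 Cr = 329.88 Cr
Supplemental (19.01% flat on bonus): 19.01% × 3,500.00 Cr = 665.35 Cr
Total income tax: 329.88 Cr + 665.35 Cr = 995.23 Cr

995.23 Cr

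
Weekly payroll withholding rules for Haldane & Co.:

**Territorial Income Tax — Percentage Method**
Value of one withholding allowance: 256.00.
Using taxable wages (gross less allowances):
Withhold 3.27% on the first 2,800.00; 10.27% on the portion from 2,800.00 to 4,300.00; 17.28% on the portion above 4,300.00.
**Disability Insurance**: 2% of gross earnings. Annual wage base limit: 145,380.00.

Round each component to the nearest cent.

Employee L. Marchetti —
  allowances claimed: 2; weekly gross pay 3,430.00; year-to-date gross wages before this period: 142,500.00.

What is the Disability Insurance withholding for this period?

57.60

Disability Insurance: cap 145,380.00 − YTD 142,500.00 = 2,880.00 subject; 2% × 2,880.00 = 57.60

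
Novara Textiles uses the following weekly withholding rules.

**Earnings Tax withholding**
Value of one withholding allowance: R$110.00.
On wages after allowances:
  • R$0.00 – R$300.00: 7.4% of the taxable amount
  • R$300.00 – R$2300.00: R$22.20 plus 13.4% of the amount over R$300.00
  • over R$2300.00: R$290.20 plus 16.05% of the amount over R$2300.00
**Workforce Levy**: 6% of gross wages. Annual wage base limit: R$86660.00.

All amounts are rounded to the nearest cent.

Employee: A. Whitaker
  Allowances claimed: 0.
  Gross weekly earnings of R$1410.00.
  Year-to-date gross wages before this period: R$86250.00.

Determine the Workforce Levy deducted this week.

Workforce Levy: cap R$86660.00 − YTD R$86250.00 = R$410.00 subject; 6% × R$410.00 = R$24.60

R$24.60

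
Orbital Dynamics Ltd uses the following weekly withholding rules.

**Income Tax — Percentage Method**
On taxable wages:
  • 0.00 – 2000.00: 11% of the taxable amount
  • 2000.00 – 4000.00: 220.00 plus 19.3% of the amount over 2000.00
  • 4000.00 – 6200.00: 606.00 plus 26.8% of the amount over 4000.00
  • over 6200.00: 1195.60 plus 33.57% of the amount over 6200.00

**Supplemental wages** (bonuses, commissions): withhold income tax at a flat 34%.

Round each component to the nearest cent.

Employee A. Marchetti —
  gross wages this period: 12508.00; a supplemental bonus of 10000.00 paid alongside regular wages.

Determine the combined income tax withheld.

6713.20

Income Tax: taxable = 12508.00
  1195.60 + 33.57% × (12508.00 − 6200.00) = 1195.60 + 33.57% × 6308.00 = 3313.20
Supplemental (34% flat on bonus): 34% × 10000.00 = 3400.00
Total income tax: 3313.20 + 3400.00 = 6713.20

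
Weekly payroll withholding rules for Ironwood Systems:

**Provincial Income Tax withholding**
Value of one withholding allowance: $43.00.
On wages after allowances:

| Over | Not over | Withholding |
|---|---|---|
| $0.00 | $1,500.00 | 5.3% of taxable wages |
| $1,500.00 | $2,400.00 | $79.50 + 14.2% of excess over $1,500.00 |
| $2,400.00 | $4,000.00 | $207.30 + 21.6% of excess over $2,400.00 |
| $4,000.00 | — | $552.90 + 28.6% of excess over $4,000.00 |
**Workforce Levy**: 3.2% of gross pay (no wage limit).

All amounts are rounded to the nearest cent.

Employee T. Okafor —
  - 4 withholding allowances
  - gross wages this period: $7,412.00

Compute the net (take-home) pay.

$5,695.28

Provincial Income Tax: taxable = $7,412.00 − 4×$43.00 = $7,240.00
  $552.90 + 28.6% × ($7,240.00 − $4,000.00) = $552.90 + 28.6% × $3,240.00 = $1,479.54
Workforce Levy: 3.2% × $7,412.00 = $237.18
Total withheld: $1,479.54 + $237.18 = $1,716.72
Net pay: $7,412.00 − $1,716.72 = $5,695.28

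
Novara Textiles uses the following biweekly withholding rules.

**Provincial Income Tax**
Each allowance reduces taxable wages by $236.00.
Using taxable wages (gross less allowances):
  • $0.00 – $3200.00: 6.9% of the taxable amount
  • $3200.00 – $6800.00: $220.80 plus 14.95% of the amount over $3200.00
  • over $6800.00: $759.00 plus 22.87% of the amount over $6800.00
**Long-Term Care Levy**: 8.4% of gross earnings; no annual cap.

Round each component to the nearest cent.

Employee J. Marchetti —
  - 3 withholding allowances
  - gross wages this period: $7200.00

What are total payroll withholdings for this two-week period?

$1317.75

Provincial Income Tax: taxable = $7200.00 − 3×$236.00 = $6492.00
  $220.80 + 14.95% × ($6492.00 − $3200.00) = $220.80 + 14.95% × $3292.00 = $712.95
Long-Term Care Levy: 8.4% × $7200.00 = $604.80
Total: $712.95 + $604.80 = $1317.75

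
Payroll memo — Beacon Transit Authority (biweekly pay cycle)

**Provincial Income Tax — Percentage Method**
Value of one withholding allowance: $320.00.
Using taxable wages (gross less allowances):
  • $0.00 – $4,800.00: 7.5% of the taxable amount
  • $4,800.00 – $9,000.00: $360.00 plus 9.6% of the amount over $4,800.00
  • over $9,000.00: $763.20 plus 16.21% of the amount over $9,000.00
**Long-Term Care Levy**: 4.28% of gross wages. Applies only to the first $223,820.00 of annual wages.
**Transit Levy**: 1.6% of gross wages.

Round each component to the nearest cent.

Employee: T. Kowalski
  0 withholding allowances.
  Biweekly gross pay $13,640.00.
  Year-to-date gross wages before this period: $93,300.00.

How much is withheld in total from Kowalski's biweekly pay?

Provincial Income Tax: taxable = $13,640.00
  $763.20 + 16.21% × ($13,640.00 − $9,000.00) = $763.20 + 16.21% × $4,640.00 = $1,515.34
Long-Term Care Levy: 4.28% × $13,640.00 = $583.79
Transit Levy: 1.6% × $13,640.00 = $218.24
Total: $1,515.34 + $583.79 + $218.24 = $2,317.37

$2,317.37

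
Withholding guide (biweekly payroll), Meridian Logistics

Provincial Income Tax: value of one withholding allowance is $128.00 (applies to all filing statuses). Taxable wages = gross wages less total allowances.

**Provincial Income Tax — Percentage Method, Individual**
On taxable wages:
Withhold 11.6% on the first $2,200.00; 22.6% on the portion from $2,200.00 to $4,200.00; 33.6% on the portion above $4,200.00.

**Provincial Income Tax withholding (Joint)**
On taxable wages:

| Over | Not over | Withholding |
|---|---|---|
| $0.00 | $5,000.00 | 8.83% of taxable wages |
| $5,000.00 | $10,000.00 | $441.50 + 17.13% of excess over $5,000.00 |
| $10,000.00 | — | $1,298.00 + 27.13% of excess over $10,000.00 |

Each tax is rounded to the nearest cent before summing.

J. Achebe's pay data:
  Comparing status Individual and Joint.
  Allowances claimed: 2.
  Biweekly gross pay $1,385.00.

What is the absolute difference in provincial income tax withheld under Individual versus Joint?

Provincial Income Tax (Individual): taxable = $1,385.00 − 2×$128.00 = $1,129.00
  11.6% × $1,129.00 = $130.96
Provincial Income Tax (Joint): taxable = $1,385.00 − 2×$128.00 = $1,129.00
  8.83% × $1,129.00 = $99.69
Difference: |$130.96 − $99.69| = $31.27 (higher under Individual)

$31.27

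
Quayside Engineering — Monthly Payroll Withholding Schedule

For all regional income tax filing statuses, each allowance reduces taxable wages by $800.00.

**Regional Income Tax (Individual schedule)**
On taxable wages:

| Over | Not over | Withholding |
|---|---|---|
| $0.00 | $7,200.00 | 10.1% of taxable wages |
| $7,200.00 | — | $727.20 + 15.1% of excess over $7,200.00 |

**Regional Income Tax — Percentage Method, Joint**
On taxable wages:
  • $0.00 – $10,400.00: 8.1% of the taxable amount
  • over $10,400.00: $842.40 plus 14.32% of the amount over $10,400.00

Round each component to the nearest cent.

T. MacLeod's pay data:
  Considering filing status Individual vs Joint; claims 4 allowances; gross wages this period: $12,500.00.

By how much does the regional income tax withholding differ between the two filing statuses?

$291.00

Regional Income Tax (Individual): taxable = $12,500.00 − 4×$800.00 = $9,300.00
  $727.20 + 15.1% × ($9,300.00 − $7,200.00) = $727.20 + 15.1% × $2,100.00 = $1,044.30
Regional Income Tax (Joint): taxable = $12,500.00 − 4×$800.00 = $9,300.00
  8.1% × $9,300.00 = $753.30
Difference: |$1,044.30 − $753.30| = $291.00 (higher under Individual)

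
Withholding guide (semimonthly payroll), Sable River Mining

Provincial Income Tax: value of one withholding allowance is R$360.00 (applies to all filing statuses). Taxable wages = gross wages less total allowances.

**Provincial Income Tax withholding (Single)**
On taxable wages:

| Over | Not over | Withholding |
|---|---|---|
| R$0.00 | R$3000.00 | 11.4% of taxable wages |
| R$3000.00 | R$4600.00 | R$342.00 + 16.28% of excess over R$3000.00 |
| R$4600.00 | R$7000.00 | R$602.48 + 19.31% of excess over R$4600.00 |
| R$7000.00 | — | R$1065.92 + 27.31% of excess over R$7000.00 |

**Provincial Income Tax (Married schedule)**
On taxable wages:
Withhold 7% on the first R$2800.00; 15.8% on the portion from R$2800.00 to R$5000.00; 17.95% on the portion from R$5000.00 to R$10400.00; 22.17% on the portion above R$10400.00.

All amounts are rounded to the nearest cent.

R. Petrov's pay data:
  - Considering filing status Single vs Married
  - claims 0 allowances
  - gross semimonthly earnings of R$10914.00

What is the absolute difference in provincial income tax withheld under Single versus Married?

R$507.98

Provincial Income Tax (Single): taxable = R$10914.00
  R$1065.92 + 27.31% × (R$10914.00 − R$7000.00) = R$1065.92 + 27.31% × R$3914.00 = R$2134.83
Provincial Income Tax (Married): taxable = R$10914.00
  R$1512.90 + 22.17% × (R$10914.00 − R$10400.00) = R$1512.90 + 22.17% × R$514.00 = R$1626.85
Difference: |R$2134.83 − R$1626.85| = R$507.98 (higher under Single)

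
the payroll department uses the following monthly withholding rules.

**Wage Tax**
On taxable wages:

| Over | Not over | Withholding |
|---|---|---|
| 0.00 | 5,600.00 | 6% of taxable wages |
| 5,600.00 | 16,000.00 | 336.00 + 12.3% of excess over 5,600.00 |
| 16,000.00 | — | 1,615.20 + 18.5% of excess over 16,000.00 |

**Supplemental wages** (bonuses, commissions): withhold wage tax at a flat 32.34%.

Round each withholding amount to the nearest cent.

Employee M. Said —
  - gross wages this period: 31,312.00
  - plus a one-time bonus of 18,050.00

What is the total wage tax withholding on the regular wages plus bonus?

Wage Tax: taxable = 31,312.00
  1,615.20 + 18.5% × (31,312.00 − 16,000.00) = 1,615.20 + 18.5% × 15,312.00 = 4,447.92
Supplemental (32.34% flat on bonus): 32.34% × 18,050.00 = 5,837.37
Total wage tax: 4,447.92 + 5,837.37 = 10,285.29

10,285.29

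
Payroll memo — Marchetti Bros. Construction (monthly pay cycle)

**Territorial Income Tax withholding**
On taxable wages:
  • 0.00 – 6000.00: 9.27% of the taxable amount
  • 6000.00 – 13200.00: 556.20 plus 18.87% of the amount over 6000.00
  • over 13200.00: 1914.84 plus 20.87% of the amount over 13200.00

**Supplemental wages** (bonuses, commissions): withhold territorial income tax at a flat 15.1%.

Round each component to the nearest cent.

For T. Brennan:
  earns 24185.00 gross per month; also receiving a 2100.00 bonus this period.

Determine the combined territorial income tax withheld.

Territorial Income Tax: taxable = 24185.00
  1914.84 + 20.87% × (24185.00 − 13200.00) = 1914.84 + 20.87% × 10985.00 = 4207.41
Supplemental (15.1% flat on bonus): 15.1% × 2100.00 = 317.10
Total territorial income tax: 4207.41 + 317.10 = 4524.51

4524.51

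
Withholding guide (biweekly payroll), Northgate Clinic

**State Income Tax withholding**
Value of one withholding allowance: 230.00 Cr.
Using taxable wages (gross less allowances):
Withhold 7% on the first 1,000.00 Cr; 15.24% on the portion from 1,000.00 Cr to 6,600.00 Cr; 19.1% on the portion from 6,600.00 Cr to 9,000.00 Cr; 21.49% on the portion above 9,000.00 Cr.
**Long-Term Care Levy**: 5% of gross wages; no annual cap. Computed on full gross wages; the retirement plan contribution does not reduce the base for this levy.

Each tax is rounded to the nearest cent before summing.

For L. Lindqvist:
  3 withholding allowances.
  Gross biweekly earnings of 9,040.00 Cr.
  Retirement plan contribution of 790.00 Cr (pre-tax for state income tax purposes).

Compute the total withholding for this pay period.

State Income Tax: taxable = 9,040.00 Cr − 790.00 Cr − 3×230.00 Cr = 7,560.00 Cr
  923.44 Cr + 19.1% × (7,560.00 Cr − 6,600.00 Cr) = 923.44 Cr + 19.1% × 960.00 Cr = 1,106.80 Cr
Long-Term Care Levy: 5% × 9,040.00 Cr = 452.00 Cr
Total: 1,106.80 Cr + 452.00 Cr = 1,558.80 Cr

1,558.80 Cr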